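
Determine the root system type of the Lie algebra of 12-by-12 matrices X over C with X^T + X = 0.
D6

This is so(12) with 12 even, which has dimension 12(12-1)/2 = 66 and rank 12/2 = 6. In the classification of classical Lie algebras, the orthogonal algebra so(2n) in an even number of variables has type D_n; here n = 6, so the Dynkin diagram is a chain of 4 nodes with a fork of two nodes at one end (D_6). Hence the type is D_6.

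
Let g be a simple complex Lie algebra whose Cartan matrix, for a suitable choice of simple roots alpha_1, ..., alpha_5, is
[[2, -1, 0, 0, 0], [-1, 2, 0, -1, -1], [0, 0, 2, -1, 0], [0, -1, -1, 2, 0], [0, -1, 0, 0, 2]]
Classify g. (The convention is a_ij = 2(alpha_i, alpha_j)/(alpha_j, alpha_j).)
The matrix has rank 5 with 2's on the diagonal. Reading the off-diagonal entries as Dynkin edges (a single edge where a_ij = a_ji = -1; a double or triple edge where a_ij * a_ji = 2 or 3), the diagram is a chain of 3 nodes with a fork of two nodes at one end (D_5). One simple-root ordering that puts it in standard form is (alpha_3, alpha_4, alpha_2, alpha_1, alpha_5). So the algebra is type D_5, i.e. so(10).

D5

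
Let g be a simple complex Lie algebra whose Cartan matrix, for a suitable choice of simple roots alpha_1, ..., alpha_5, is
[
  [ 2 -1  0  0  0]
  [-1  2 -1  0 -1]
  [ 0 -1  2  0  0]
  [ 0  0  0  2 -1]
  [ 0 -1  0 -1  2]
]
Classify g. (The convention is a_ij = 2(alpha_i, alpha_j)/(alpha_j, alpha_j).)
The matrix has rank 5 with 2's on the diagonal. Reading the off-diagonal entries as Dynkin edges (a single edge where a_ij = a_ji = -1; a double or triple edge where a_ij * a_ji = 2 or 3), the diagram is a chain of 3 nodes with a fork of two nodes at one end (D_5). One simple-root ordering that puts it in standard form is (alpha_4, alpha_5, alpha_2, alpha_1, alpha_3). So the algebra is type D_5, i.e. so(10).

D_5 (so(10))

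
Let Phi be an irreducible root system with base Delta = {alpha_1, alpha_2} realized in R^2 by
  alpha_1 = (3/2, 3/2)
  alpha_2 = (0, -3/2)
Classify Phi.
Compute the Cartan integers a_ij = 2(alpha_i, alpha_j)/(alpha_j, alpha_j); the resulting 2x2 Cartan matrix is
[[2, -2], [-1, 2]].
The roots have two lengths (squared-length ratio 2:1); the short ones are alpha_{2}. The associated Dynkin diagram is a chain of 2 nodes with a double edge at one end; the terminal node there is the unique short simple root (B_2), so the type is B_2 (the algebra so(5)).

B_2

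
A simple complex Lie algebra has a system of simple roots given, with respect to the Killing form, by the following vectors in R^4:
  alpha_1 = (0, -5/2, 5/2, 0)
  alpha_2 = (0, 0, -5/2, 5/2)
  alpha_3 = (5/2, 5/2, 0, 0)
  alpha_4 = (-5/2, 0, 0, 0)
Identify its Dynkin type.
B_4 (so(9))

Compute the Cartan integers a_ij = 2(alpha_i, alpha_j)/(alpha_j, alpha_j); the resulting 4x4 Cartan matrix is
[[2, -1, -1, 0], [-1, 2, 0, 0], [-1, 0, 2, -2], [0, 0, -1, 2]].
The roots have two lengths (squared-length ratio 2:1); the short ones are alpha_{4}. The associated Dynkin diagram is a chain of 4 nodes with a double edge at one end; the terminal node there is the unique short simple root (B_4), so the type is B_4 (the algebra so(9)).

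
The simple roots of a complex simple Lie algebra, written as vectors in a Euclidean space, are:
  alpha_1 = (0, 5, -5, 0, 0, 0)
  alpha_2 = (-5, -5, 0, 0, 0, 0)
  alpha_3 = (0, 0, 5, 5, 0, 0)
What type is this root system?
type A_3

Compute the Cartan integers a_ij = 2(alpha_i, alpha_j)/(alpha_j, alpha_j); the resulting 3x3 Cartan matrix is
[[2, -1, -1], [-1, 2, 0], [-1, 0, 2]].
All simple roots have the same length, so the diagram is simply laced. The associated Dynkin diagram is a chain of 3 nodes with single edges (A_3), so the type is A_3 (the algebra sl(4)).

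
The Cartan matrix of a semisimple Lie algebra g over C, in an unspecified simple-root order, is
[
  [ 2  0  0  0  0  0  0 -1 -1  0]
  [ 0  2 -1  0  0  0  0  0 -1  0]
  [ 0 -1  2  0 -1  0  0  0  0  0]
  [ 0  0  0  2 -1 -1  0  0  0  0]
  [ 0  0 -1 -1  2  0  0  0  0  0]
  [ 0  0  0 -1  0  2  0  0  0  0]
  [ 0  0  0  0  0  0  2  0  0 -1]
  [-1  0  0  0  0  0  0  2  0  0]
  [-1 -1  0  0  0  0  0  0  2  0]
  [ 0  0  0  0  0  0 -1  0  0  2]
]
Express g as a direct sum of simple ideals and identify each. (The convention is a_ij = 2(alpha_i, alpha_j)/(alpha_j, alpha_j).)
A_2 ⊕ A_8

The diagram associated to this matrix has two connected components: the simple roots {alpha_7, alpha_10} form a chain of 2 nodes with single edges (A_2), and {alpha_1, alpha_2, alpha_3, alpha_4, alpha_5, alpha_6, alpha_8, alpha_9} form a chain of 8 nodes with single edges (A_8). A semisimple Lie algebra decomposes uniquely as the direct sum of simple ideals, one per connected component of its Dynkin diagram, so g ≅ A_2 ⊕ A_8 (dimension 8 + 80 = 88).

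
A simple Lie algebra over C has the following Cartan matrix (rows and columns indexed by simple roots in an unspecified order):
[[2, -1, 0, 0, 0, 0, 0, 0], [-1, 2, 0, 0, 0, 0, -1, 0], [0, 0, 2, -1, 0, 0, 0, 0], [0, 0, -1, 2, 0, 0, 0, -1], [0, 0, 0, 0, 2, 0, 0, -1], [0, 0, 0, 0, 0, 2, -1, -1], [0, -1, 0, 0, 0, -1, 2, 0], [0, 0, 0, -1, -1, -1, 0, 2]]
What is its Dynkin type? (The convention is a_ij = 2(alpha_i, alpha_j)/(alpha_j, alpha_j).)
E8

The matrix has rank 8 with 2's on the diagonal. Reading the off-diagonal entries as Dynkin edges (a single edge where a_ij = a_ji = -1; a double or triple edge where a_ij * a_ji = 2 or 3), the diagram is a chain of 7 nodes with one extra node attached to the third node from one end (E_8). One simple-root ordering that puts it in standard form is (alpha_3, alpha_5, alpha_4, alpha_8, alpha_6, alpha_7, alpha_2, alpha_1). So the algebra is type E_8.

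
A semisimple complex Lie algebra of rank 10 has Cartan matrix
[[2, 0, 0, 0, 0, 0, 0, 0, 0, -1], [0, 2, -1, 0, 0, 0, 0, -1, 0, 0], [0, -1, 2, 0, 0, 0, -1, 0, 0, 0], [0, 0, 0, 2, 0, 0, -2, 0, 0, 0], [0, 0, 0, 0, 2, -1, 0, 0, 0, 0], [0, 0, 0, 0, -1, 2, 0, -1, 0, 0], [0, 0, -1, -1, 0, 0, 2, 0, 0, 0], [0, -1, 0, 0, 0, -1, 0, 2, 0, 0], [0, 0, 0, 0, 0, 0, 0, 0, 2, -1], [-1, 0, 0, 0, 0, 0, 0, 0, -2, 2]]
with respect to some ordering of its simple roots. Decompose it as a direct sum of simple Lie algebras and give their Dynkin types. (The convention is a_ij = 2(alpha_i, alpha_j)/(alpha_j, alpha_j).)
B_3 (so(7)) + C_7 (sp(14))

The diagram associated to this matrix has two connected components: the simple roots {alpha_1, alpha_9, alpha_10} form a chain of 3 nodes with a double edge at one end; the terminal node there is the unique short simple root (B_3), and {alpha_2, alpha_3, alpha_4, alpha_5, alpha_6, alpha_7, alpha_8} form a chain of 7 nodes with a double edge at one end; the terminal node there is the unique long simple root (C_7). A semisimple Lie algebra decomposes uniquely as the direct sum of simple ideals, one per connected component of its Dynkin diagram, so g ≅ B_3 ⊕ C_7 (dimension 21 + 105 = 126).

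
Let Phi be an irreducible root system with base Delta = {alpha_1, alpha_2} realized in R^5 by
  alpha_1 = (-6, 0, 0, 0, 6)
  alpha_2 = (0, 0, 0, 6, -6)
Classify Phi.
A_2

Compute the Cartan integers a_ij = 2(alpha_i, alpha_j)/(alpha_j, alpha_j); the resulting 2x2 Cartan matrix is
[[2, -1], [-1, 2]].
All simple roots have the same length, so the diagram is simply laced. The associated Dynkin diagram is a chain of 2 nodes with single edges (A_2), so the type is A_2 (the algebra sl(3)).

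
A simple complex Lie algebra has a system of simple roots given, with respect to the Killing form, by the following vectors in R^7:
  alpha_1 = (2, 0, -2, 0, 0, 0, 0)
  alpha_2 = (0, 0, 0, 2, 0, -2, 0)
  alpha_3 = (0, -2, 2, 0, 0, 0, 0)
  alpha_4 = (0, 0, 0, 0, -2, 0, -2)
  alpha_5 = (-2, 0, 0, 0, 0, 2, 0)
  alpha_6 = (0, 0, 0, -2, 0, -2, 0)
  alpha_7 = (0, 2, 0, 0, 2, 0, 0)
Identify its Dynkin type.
D_7 (so(14))

Compute the Cartan integers a_ij = 2(alpha_i, alpha_j)/(alpha_j, alpha_j); the resulting 7x7 Cartan matrix is
[[2, 0, -1, 0, -1, 0, 0], [0, 2, 0, 0, -1, 0, 0], [-1, 0, 2, 0, 0, 0, -1], [0, 0, 0, 2, 0, 0, -1], [-1, -1, 0, 0, 2, -1, 0], [0, 0, 0, 0, -1, 2, 0], [0, 0, -1, -1, 0, 0, 2]].
All simple roots have the same length, so the diagram is simply laced. The associated Dynkin diagram is a chain of 5 nodes with a fork of two nodes at one end (D_7), so the type is D_7 (the algebra so(14)).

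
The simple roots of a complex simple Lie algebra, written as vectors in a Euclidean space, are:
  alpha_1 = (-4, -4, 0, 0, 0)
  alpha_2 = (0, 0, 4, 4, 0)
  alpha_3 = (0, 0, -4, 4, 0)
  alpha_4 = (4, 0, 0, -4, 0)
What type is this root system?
Compute the Cartan integers a_ij = 2(alpha_i, alpha_j)/(alpha_j, alpha_j); the resulting 4x4 Cartan matrix is
[[2, 0, 0, -1], [0, 2, 0, -1], [0, 0, 2, -1], [-1, -1, -1, 2]].
All simple roots have the same length, so the diagram is simply laced. The associated Dynkin diagram is a chain of 2 nodes with a fork of two nodes at one end (D_4), so the type is D_4 (the algebra so(8)).

D_4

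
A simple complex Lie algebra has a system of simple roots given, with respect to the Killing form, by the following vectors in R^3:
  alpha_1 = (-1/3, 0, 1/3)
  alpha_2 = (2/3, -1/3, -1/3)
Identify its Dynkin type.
Compute the Cartan integers a_ij = 2(alpha_i, alpha_j)/(alpha_j, alpha_j); the resulting 2x2 Cartan matrix is
[[2, -1], [-3, 2]].
The roots have two lengths (squared-length ratio 3:1); the short ones are alpha_{1}. The associated Dynkin diagram is two nodes joined by a triple edge (G_2), so the type is G_2.

G_2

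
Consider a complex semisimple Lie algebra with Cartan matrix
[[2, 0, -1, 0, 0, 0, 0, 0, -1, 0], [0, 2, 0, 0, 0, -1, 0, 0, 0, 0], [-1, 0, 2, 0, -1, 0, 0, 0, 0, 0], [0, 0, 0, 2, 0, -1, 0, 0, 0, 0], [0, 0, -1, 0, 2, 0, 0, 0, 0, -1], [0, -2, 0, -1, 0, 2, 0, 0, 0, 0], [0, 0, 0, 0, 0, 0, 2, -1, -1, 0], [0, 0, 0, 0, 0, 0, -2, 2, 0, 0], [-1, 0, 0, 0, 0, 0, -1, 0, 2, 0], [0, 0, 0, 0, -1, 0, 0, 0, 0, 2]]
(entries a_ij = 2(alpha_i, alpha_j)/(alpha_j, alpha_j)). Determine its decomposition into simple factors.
The diagram associated to this matrix has two connected components: the simple roots {alpha_2, alpha_4, alpha_6} form a chain of 3 nodes with a double edge at one end; the terminal node there is the unique short simple root (B_3), and {alpha_1, alpha_3, alpha_5, alpha_7, alpha_8, alpha_9, alpha_10} form a chain of 7 nodes with a double edge at one end; the terminal node there is the unique long simple root (C_7). A semisimple Lie algebra decomposes uniquely as the direct sum of simple ideals, one per connected component of its Dynkin diagram, so g ≅ B_3 ⊕ C_7 (dimension 21 + 105 = 126).

B_3 (so(7)) + C_7 (sp(14))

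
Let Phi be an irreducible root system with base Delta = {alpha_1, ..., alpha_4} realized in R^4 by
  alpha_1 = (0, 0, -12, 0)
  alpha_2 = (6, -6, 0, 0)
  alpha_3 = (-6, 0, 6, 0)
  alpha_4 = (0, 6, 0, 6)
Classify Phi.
type C_4

Compute the Cartan integers a_ij = 2(alpha_i, alpha_j)/(alpha_j, alpha_j); the resulting 4x4 Cartan matrix is
[[2, 0, -2, 0], [0, 2, -1, -1], [-1, -1, 2, 0], [0, -1, 0, 2]].
The roots have two lengths (squared-length ratio 2:1); the short ones are alpha_{2,3,4}. The associated Dynkin diagram is a chain of 4 nodes with a double edge at one end; the terminal node there is the unique long simple root (C_4), so the type is C_4 (the algebra sp(8)).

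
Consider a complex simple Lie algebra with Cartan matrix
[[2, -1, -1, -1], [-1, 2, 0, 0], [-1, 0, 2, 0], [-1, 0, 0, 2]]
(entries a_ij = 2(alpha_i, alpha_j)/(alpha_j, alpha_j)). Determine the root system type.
The matrix has rank 4 with 2's on the diagonal. Reading the off-diagonal entries as Dynkin edges (a single edge where a_ij = a_ji = -1; a double or triple edge where a_ij * a_ji = 2 or 3), the diagram is a chain of 2 nodes with a fork of two nodes at one end (D_4). One simple-root ordering that puts it in standard form is (alpha_2, alpha_1, alpha_3, alpha_4). So the algebra is type D_4, i.e. so(8).

D_4 (so(8))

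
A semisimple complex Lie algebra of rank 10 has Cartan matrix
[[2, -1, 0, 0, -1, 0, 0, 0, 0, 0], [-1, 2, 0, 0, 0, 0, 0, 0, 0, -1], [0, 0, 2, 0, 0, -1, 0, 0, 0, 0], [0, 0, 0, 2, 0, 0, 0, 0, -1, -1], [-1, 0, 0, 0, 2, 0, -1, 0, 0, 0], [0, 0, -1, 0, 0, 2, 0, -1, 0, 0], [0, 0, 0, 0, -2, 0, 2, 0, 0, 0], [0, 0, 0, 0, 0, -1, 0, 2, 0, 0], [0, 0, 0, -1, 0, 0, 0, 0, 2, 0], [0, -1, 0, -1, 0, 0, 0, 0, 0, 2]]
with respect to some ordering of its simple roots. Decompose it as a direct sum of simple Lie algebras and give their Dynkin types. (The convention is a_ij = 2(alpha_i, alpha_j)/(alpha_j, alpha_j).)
The diagram associated to this matrix has two connected components: the simple roots {alpha_3, alpha_6, alpha_8} form a chain of 3 nodes with single edges (A_3), and {alpha_1, alpha_2, alpha_4, alpha_5, alpha_7, alpha_9, alpha_10} form a chain of 7 nodes with a double edge at one end; the terminal node there is the unique long simple root (C_7). A semisimple Lie algebra decomposes uniquely as the direct sum of simple ideals, one per connected component of its Dynkin diagram, so g ≅ A_3 ⊕ C_7 (dimension 15 + 105 = 120).

A_3 (sl(4)) ⊕ C_7 (sp(14))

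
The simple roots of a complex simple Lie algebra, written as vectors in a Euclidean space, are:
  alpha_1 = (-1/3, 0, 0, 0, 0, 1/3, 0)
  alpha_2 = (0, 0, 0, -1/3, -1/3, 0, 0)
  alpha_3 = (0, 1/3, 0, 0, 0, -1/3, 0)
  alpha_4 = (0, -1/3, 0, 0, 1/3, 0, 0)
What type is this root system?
Compute the Cartan integers a_ij = 2(alpha_i, alpha_j)/(alpha_j, alpha_j); the resulting 4x4 Cartan matrix is
[[2, 0, -1, 0], [0, 2, 0, -1], [-1, 0, 2, -1], [0, -1, -1, 2]].
All simple roots have the same length, so the diagram is simply laced. The associated Dynkin diagram is a chain of 4 nodes with single edges (A_4), so the type is A_4 (the algebra sl(5)).

A_4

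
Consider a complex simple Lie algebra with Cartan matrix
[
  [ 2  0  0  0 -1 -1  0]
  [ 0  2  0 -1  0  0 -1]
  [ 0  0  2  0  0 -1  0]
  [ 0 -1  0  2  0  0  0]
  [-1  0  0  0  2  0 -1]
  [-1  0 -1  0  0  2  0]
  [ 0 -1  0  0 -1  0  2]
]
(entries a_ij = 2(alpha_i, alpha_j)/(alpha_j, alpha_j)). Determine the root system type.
A7

The matrix has rank 7 with 2's on the diagonal. Reading the off-diagonal entries as Dynkin edges (a single edge where a_ij = a_ji = -1; a double or triple edge where a_ij * a_ji = 2 or 3), the diagram is a chain of 7 nodes with single edges (A_7). One simple-root ordering that puts it in standard form is (alpha_4, alpha_2, alpha_7, alpha_5, alpha_1, alpha_6, alpha_3). So the algebra is type A_7, i.e. sl(8).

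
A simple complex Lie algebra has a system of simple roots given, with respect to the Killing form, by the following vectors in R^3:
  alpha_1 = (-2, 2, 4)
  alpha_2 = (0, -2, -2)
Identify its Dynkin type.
type G_2

Compute the Cartan integers a_ij = 2(alpha_i, alpha_j)/(alpha_j, alpha_j); the resulting 2x2 Cartan matrix is
[[2, -3], [-1, 2]].
The roots have two lengths (squared-length ratio 3:1); the short ones are alpha_{2}. The associated Dynkin diagram is two nodes joined by a triple edge (G_2), so the type is G_2.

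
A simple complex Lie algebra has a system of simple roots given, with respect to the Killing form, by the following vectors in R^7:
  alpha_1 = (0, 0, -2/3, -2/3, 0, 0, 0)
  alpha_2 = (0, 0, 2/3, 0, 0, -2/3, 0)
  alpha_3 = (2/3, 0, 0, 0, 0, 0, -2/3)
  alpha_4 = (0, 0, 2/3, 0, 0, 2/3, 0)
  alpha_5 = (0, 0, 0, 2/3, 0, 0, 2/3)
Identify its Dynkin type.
type D_5

Compute the Cartan integers a_ij = 2(alpha_i, alpha_j)/(alpha_j, alpha_j); the resulting 5x5 Cartan matrix is
[[2, -1, 0, -1, -1], [-1, 2, 0, 0, 0], [0, 0, 2, 0, -1], [-1, 0, 0, 2, 0], [-1, 0, -1, 0, 2]].
All simple roots have the same length, so the diagram is simply laced. The associated Dynkin diagram is a chain of 3 nodes with a fork of two nodes at one end (D_5), so the type is D_5 (the algebra so(10)).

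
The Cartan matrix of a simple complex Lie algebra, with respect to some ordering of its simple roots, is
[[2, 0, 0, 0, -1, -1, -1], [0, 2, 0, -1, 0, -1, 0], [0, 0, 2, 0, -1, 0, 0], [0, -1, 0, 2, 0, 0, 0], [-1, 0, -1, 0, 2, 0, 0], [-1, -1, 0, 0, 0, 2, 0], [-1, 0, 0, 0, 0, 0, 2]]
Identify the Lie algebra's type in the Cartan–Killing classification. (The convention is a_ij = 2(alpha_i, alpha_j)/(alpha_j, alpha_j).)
The matrix has rank 7 with 2's on the diagonal. Reading the off-diagonal entries as Dynkin edges (a single edge where a_ij = a_ji = -1; a double or triple edge where a_ij * a_ji = 2 or 3), the diagram is a chain of 6 nodes with one extra node attached to the third node from one end (E_7). One simple-root ordering that puts it in standard form is (alpha_3, alpha_7, alpha_5, alpha_1, alpha_6, alpha_2, alpha_4). So the algebra is type E_7.

type E_7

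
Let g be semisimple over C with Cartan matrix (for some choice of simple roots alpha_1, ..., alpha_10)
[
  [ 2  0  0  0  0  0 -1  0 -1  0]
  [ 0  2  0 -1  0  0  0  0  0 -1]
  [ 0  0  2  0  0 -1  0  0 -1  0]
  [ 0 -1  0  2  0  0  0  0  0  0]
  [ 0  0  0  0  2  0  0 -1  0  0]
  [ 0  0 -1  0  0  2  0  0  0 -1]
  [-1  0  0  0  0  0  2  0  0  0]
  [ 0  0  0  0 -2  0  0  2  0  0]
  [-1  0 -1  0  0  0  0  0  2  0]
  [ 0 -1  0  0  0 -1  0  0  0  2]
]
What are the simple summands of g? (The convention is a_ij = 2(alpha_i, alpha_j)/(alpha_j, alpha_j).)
The diagram associated to this matrix has two connected components: the simple roots {alpha_1, alpha_2, alpha_3, alpha_4, alpha_6, alpha_7, alpha_9, alpha_10} form a chain of 8 nodes with single edges (A_8), and {alpha_5, alpha_8} form a chain of 2 nodes with a double edge at one end; the terminal node there is the unique short simple root (B_2). A semisimple Lie algebra decomposes uniquely as the direct sum of simple ideals, one per connected component of its Dynkin diagram, so g ≅ A_8 ⊕ B_2 (dimension 80 + 10 = 90).

A_8 (sl(9)) ⊕ B_2 (so(5))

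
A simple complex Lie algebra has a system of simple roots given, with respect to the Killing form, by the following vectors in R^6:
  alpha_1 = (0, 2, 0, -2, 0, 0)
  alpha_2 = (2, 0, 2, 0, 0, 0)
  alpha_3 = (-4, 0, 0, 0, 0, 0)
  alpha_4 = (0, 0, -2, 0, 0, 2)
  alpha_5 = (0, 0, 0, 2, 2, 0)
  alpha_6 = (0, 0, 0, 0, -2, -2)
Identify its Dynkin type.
Compute the Cartan integers a_ij = 2(alpha_i, alpha_j)/(alpha_j, alpha_j); the resulting 6x6 Cartan matrix is
[[2, 0, 0, 0, -1, 0], [0, 2, -1, -1, 0, 0], [0, -2, 2, 0, 0, 0], [0, -1, 0, 2, 0, -1], [-1, 0, 0, 0, 2, -1], [0, 0, 0, -1, -1, 2]].
The roots have two lengths (squared-length ratio 2:1); the short ones are alpha_{1,2,4,5,6}. The associated Dynkin diagram is a chain of 6 nodes with a double edge at one end; the terminal node there is the unique long simple root (C_6), so the type is C_6 (the algebra sp(12)).

C_6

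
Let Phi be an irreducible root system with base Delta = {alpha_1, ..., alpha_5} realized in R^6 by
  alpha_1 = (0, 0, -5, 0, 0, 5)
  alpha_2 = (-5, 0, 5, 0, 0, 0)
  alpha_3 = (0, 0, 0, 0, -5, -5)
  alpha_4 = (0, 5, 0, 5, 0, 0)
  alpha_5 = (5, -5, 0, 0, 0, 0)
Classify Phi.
Compute the Cartan integers a_ij = 2(alpha_i, alpha_j)/(alpha_j, alpha_j); the resulting 5x5 Cartan matrix is
[[2, -1, -1, 0, 0], [-1, 2, 0, 0, -1], [-1, 0, 2, 0, 0], [0, 0, 0, 2, -1], [0, -1, 0, -1, 2]].
All simple roots have the same length, so the diagram is simply laced. The associated Dynkin diagram is a chain of 5 nodes with single edges (A_5), so the type is A_5 (the algebra sl(6)).

A_5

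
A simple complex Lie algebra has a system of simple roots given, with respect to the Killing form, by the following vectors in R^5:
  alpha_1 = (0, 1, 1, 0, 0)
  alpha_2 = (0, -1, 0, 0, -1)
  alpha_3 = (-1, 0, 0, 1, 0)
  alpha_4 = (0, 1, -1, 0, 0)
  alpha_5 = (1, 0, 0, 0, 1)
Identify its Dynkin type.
Compute the Cartan integers a_ij = 2(alpha_i, alpha_j)/(alpha_j, alpha_j); the resulting 5x5 Cartan matrix is
[[2, -1, 0, 0, 0], [-1, 2, 0, -1, -1], [0, 0, 2, 0, -1], [0, -1, 0, 2, 0], [0, -1, -1, 0, 2]].
All simple roots have the same length, so the diagram is simply laced. The associated Dynkin diagram is a chain of 3 nodes with a fork of two nodes at one end (D_5), so the type is D_5 (the algebra so(10)).

D_5 (so(10))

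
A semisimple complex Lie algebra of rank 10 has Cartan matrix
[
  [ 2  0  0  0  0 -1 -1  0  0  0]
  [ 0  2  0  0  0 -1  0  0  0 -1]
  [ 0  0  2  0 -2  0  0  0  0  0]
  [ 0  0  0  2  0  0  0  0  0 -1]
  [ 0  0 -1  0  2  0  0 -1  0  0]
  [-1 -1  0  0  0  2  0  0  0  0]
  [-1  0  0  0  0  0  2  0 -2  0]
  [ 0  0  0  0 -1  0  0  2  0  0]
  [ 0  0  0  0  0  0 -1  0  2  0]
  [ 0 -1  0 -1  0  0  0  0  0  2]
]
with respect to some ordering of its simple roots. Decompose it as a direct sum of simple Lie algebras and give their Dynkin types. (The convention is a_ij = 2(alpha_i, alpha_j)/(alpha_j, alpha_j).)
B_7 (so(15)) + C_3 (sp(6))

The diagram associated to this matrix has two connected components: the simple roots {alpha_1, alpha_2, alpha_4, alpha_6, alpha_7, alpha_9, alpha_10} form a chain of 7 nodes with a double edge at one end; the terminal node there is the unique short simple root (B_7), and {alpha_3, alpha_5, alpha_8} form a chain of 3 nodes with a double edge at one end; the terminal node there is the unique long simple root (C_3). A semisimple Lie algebra decomposes uniquely as the direct sum of simple ideals, one per connected component of its Dynkin diagram, so g ≅ B_7 ⊕ C_3 (dimension 105 + 21 = 126).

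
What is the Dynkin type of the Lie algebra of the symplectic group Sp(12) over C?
This is sp(12), which has dimension 12(12+1)/2 = 78 and rank 12/2 = 6. In the classification of classical Lie algebras, the symplectic algebra sp(2n) has type C_n; here n = 6, so the Dynkin diagram is a chain of 6 nodes with a double edge at one end; the terminal node there is the unique long simple root (C_6). Hence the type is C_6.

C_6 (sp(12))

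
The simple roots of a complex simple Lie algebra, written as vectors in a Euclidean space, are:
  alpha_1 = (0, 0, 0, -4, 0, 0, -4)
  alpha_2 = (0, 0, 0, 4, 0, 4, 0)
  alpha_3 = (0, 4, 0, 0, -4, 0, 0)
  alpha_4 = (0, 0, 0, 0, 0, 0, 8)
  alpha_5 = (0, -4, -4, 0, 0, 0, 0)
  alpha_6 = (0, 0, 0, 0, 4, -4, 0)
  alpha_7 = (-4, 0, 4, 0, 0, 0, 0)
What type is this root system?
Compute the Cartan integers a_ij = 2(alpha_i, alpha_j)/(alpha_j, alpha_j); the resulting 7x7 Cartan matrix is
[[2, -1, 0, -1, 0, 0, 0], [-1, 2, 0, 0, 0, -1, 0], [0, 0, 2, 0, -1, -1, 0], [-2, 0, 0, 2, 0, 0, 0], [0, 0, -1, 0, 2, 0, -1], [0, -1, -1, 0, 0, 2, 0], [0, 0, 0, 0, -1, 0, 2]].
The roots have two lengths (squared-length ratio 2:1); the short ones are alpha_{1,2,3,5,6,7}. The associated Dynkin diagram is a chain of 7 nodes with a double edge at one end; the terminal node there is the unique long simple root (C_7), so the type is C_7 (the algebra sp(14)).

type C_7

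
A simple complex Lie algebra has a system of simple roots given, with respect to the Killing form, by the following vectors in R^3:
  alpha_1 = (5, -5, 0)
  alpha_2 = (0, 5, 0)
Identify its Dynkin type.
B_2 (so(5))

Compute the Cartan integers a_ij = 2(alpha_i, alpha_j)/(alpha_j, alpha_j); the resulting 2x2 Cartan matrix is
[[2, -2], [-1, 2]].
The roots have two lengths (squared-length ratio 2:1); the short ones are alpha_{2}. The associated Dynkin diagram is a chain of 2 nodes with a double edge at one end; the terminal node there is the unique short simple root (B_2), so the type is B_2 (the algebra so(5)).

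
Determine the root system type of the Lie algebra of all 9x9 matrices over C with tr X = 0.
A_8 (sl(9))

This is sl(9), which has dimension 9^2 - 1 = 80 and rank 9 - 1 = 8 (a Cartan subalgebra is the diagonal traceless matrices). In the classification of classical Lie algebras, the special linear algebra sl(n+1) has type A_n; here n = 8, so the Dynkin diagram is a chain of 8 nodes with single edges (A_8). Hence the type is A_8.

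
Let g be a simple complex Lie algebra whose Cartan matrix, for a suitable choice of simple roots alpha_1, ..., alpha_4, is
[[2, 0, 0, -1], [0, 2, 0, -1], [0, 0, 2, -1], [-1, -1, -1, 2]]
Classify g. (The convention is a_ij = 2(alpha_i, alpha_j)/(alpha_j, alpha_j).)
The matrix has rank 4 with 2's on the diagonal. Reading the off-diagonal entries as Dynkin edges (a single edge where a_ij = a_ji = -1; a double or triple edge where a_ij * a_ji = 2 or 3), the diagram is a chain of 2 nodes with a fork of two nodes at one end (D_4). One simple-root ordering that puts it in standard form is (alpha_2, alpha_4, alpha_3, alpha_1). So the algebra is type D_4, i.e. so(8).

D4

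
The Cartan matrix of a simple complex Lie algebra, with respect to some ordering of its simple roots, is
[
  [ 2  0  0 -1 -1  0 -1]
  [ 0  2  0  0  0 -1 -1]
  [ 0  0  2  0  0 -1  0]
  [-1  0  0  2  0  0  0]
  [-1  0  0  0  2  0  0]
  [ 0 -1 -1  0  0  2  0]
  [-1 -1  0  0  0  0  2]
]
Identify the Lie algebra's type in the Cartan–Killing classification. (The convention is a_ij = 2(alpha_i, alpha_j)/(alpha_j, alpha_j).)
D7

The matrix has rank 7 with 2's on the diagonal. Reading the off-diagonal entries as Dynkin edges (a single edge where a_ij = a_ji = -1; a double or triple edge where a_ij * a_ji = 2 or 3), the diagram is a chain of 5 nodes with a fork of two nodes at one end (D_7). One simple-root ordering that puts it in standard form is (alpha_3, alpha_6, alpha_2, alpha_7, alpha_1, alpha_4, alpha_5). So the algebra is type D_7, i.e. so(14).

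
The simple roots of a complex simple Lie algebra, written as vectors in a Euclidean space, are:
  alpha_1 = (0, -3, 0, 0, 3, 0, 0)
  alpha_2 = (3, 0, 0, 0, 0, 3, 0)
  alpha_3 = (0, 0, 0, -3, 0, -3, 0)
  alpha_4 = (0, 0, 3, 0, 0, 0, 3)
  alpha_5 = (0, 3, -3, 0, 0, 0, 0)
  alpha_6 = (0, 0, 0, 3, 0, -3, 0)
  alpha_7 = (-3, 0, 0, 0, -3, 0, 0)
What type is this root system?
D_7 (so(14))

Compute the Cartan integers a_ij = 2(alpha_i, alpha_j)/(alpha_j, alpha_j); the resulting 7x7 Cartan matrix is
[[2, 0, 0, 0, -1, 0, -1], [0, 2, -1, 0, 0, -1, -1], [0, -1, 2, 0, 0, 0, 0], [0, 0, 0, 2, -1, 0, 0], [-1, 0, 0, -1, 2, 0, 0], [0, -1, 0, 0, 0, 2, 0], [-1, -1, 0, 0, 0, 0, 2]].
All simple roots have the same length, so the diagram is simply laced. The associated Dynkin diagram is a chain of 5 nodes with a fork of two nodes at one end (D_7), so the type is D_7 (the algebra so(14)).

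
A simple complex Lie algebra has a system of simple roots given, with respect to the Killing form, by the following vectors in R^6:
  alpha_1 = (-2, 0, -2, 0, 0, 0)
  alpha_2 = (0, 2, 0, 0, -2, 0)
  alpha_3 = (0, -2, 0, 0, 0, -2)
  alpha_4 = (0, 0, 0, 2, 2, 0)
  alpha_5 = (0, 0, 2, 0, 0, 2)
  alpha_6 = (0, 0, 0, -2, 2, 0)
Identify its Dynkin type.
type D_6

Compute the Cartan integers a_ij = 2(alpha_i, alpha_j)/(alpha_j, alpha_j); the resulting 6x6 Cartan matrix is
[[2, 0, 0, 0, -1, 0], [0, 2, -1, -1, 0, -1], [0, -1, 2, 0, -1, 0], [0, -1, 0, 2, 0, 0], [-1, 0, -1, 0, 2, 0], [0, -1, 0, 0, 0, 2]].
All simple roots have the same length, so the diagram is simply laced. The associated Dynkin diagram is a chain of 4 nodes with a fork of two nodes at one end (D_6), so the type is D_6 (the algebra so(12)).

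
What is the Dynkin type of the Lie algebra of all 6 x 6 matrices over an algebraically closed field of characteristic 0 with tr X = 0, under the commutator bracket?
This is sl(6), which has dimension 6^2 - 1 = 35 and rank 6 - 1 = 5 (a Cartan subalgebra is the diagonal traceless matrices). In the classification of classical Lie algebras, the special linear algebra sl(n+1) has type A_n; here n = 5, so the Dynkin diagram is a chain of 5 nodes with single edges (A_5). Hence the type is A_5.

type A_5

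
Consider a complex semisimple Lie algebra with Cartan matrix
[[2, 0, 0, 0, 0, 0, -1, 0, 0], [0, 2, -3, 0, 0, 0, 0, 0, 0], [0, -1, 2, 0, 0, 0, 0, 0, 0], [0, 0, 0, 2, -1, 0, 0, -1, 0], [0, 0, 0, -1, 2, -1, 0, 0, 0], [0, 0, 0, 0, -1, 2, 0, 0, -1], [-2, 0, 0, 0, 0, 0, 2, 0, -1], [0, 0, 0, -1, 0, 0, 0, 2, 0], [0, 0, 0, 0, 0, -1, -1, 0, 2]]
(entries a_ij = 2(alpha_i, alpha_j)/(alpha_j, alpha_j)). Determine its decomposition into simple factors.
The diagram associated to this matrix has two connected components: the simple roots {alpha_1, alpha_4, alpha_5, alpha_6, alpha_7, alpha_8, alpha_9} form a chain of 7 nodes with a double edge at one end; the terminal node there is the unique short simple root (B_7), and {alpha_2, alpha_3} form two nodes joined by a triple edge (G_2). A semisimple Lie algebra decomposes uniquely as the direct sum of simple ideals, one per connected component of its Dynkin diagram, so g ≅ B_7 ⊕ G_2 (dimension 105 + 14 = 119).

B7 ⊕ G2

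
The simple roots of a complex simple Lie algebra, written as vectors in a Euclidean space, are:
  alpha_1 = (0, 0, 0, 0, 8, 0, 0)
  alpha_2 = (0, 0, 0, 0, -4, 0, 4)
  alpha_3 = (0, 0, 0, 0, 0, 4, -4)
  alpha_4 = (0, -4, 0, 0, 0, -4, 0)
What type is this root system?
Compute the Cartan integers a_ij = 2(alpha_i, alpha_j)/(alpha_j, alpha_j); the resulting 4x4 Cartan matrix is
[[2, -2, 0, 0], [-1, 2, -1, 0], [0, -1, 2, -1], [0, 0, -1, 2]].
The roots have two lengths (squared-length ratio 2:1); the short ones are alpha_{2,3,4}. The associated Dynkin diagram is a chain of 4 nodes with a double edge at one end; the terminal node there is the unique long simple root (C_4), so the type is C_4 (the algebra sp(8)).

C4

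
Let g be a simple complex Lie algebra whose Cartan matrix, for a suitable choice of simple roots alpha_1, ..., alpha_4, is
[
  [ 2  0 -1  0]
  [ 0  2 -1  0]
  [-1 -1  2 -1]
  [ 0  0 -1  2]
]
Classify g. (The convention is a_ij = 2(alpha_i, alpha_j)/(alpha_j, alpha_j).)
D_4 (so(8))

The matrix has rank 4 with 2's on the diagonal. Reading the off-diagonal entries as Dynkin edges (a single edge where a_ij = a_ji = -1; a double or triple edge where a_ij * a_ji = 2 or 3), the diagram is a chain of 2 nodes with a fork of two nodes at one end (D_4). One simple-root ordering that puts it in standard form is (alpha_2, alpha_3, alpha_1, alpha_4). So the algebra is type D_4, i.e. so(8).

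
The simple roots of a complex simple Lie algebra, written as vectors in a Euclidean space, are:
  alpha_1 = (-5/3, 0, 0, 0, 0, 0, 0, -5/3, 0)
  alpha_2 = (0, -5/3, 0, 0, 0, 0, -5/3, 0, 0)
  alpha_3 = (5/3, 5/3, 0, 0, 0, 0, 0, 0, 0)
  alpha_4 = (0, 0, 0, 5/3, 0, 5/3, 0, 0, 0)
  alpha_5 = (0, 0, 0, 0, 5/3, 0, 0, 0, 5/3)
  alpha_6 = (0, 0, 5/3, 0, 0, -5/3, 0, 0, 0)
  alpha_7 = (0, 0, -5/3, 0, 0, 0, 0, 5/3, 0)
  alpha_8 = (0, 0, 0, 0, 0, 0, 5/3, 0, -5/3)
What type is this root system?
Compute the Cartan integers a_ij = 2(alpha_i, alpha_j)/(alpha_j, alpha_j); the resulting 8x8 Cartan matrix is
[[2, 0, -1, 0, 0, 0, -1, 0], [0, 2, -1, 0, 0, 0, 0, -1], [-1, -1, 2, 0, 0, 0, 0, 0], [0, 0, 0, 2, 0, -1, 0, 0], [0, 0, 0, 0, 2, 0, 0, -1], [0, 0, 0, -1, 0, 2, -1, 0], [-1, 0, 0, 0, 0, -1, 2, 0], [0, -1, 0, 0, -1, 0, 0, 2]].
All simple roots have the same length, so the diagram is simply laced. The associated Dynkin diagram is a chain of 8 nodes with single edges (A_8), so the type is A_8 (the algebra sl(9)).

A_8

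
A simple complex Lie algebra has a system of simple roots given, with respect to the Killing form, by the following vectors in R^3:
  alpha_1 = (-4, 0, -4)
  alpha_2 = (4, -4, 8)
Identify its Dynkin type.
G2

Compute the Cartan integers a_ij = 2(alpha_i, alpha_j)/(alpha_j, alpha_j); the resulting 2x2 Cartan matrix is
[[2, -1], [-3, 2]].
The roots have two lengths (squared-length ratio 3:1); the short ones are alpha_{1}. The associated Dynkin diagram is two nodes joined by a triple edge (G_2), so the type is G_2.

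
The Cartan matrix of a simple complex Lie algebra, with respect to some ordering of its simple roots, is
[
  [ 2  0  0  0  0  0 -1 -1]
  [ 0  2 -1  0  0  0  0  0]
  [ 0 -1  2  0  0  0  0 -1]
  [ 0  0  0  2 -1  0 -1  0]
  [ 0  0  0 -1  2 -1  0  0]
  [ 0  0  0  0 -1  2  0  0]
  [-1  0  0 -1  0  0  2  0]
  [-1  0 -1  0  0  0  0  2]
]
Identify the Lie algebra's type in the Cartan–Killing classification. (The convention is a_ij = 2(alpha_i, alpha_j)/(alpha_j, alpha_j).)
A8

The matrix has rank 8 with 2's on the diagonal. Reading the off-diagonal entries as Dynkin edges (a single edge where a_ij = a_ji = -1; a double or triple edge where a_ij * a_ji = 2 or 3), the diagram is a chain of 8 nodes with single edges (A_8). One simple-root ordering that puts it in standard form is (alpha_2, alpha_3, alpha_8, alpha_1, alpha_7, alpha_4, alpha_5, alpha_6). So the algebra is type A_8, i.e. sl(9).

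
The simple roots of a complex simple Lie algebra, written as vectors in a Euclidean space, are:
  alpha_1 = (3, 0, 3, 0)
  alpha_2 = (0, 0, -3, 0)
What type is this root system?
type B_2

Compute the Cartan integers a_ij = 2(alpha_i, alpha_j)/(alpha_j, alpha_j); the resulting 2x2 Cartan matrix is
[[2, -2], [-1, 2]].
The roots have two lengths (squared-length ratio 2:1); the short ones are alpha_{2}. The associated Dynkin diagram is a chain of 2 nodes with a double edge at one end; the terminal node there is the unique short simple root (B_2), so the type is B_2 (the algebra so(5)).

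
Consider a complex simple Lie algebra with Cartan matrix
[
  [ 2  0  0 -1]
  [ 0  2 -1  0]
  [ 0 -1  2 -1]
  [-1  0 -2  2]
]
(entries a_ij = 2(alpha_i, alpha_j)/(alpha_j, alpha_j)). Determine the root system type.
The matrix has rank 4 with 2's on the diagonal. Reading the off-diagonal entries as Dynkin edges (a single edge where a_ij = a_ji = -1; a double or triple edge where a_ij * a_ji = 2 or 3), the diagram is a chain of 4 nodes with a double edge between the middle two (F_4). One simple-root ordering that puts it in standard form is (alpha_1, alpha_4, alpha_3, alpha_2). So the algebra is type F_4.

F_4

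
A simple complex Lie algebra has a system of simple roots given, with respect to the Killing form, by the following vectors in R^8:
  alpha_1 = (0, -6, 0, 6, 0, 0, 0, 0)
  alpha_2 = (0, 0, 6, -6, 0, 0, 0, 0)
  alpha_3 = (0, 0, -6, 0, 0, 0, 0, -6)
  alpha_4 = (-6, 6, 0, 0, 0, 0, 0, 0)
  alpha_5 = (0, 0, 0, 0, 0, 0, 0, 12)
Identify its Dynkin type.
Compute the Cartan integers a_ij = 2(alpha_i, alpha_j)/(alpha_j, alpha_j); the resulting 5x5 Cartan matrix is
[[2, -1, 0, -1, 0], [-1, 2, -1, 0, 0], [0, -1, 2, 0, -1], [-1, 0, 0, 2, 0], [0, 0, -2, 0, 2]].
The roots have two lengths (squared-length ratio 2:1); the short ones are alpha_{1,2,3,4}. The associated Dynkin diagram is a chain of 5 nodes with a double edge at one end; the terminal node there is the unique long simple root (C_5), so the type is C_5 (the algebra sp(10)).

C5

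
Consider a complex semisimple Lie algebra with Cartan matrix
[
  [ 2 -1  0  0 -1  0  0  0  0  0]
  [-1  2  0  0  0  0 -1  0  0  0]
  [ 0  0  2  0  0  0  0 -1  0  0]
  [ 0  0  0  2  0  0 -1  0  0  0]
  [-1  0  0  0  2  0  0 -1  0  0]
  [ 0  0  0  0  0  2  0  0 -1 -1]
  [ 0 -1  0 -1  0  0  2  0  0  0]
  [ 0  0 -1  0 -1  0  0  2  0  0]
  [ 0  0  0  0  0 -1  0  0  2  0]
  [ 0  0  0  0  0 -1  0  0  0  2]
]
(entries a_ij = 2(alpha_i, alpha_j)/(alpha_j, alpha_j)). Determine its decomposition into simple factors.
A3 + A7

The diagram associated to this matrix has two connected components: the simple roots {alpha_6, alpha_9, alpha_10} form a chain of 3 nodes with single edges (A_3), and {alpha_1, alpha_2, alpha_3, alpha_4, alpha_5, alpha_7, alpha_8} form a chain of 7 nodes with single edges (A_7). A semisimple Lie algebra decomposes uniquely as the direct sum of simple ideals, one per connected component of its Dynkin diagram, so g ≅ A_3 ⊕ A_7 (dimension 15 + 63 = 78).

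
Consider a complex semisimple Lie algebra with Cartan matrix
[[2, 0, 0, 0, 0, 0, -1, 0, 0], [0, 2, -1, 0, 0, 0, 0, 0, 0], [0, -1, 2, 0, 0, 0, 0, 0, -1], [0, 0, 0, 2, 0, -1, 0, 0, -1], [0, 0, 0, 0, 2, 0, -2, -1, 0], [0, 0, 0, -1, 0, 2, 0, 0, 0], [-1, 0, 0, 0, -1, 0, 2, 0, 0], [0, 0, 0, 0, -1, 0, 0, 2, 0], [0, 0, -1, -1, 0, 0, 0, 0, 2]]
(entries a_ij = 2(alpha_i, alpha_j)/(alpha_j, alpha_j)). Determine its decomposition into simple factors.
A_5 (sl(6)) + F_4

The diagram associated to this matrix has two connected components: the simple roots {alpha_2, alpha_3, alpha_4, alpha_6, alpha_9} form a chain of 5 nodes with single edges (A_5), and {alpha_1, alpha_5, alpha_7, alpha_8} form a chain of 4 nodes with a double edge between the middle two (F_4). A semisimple Lie algebra decomposes uniquely as the direct sum of simple ideals, one per connected component of its Dynkin diagram, so g ≅ A_5 ⊕ F_4 (dimension 35 + 52 = 87).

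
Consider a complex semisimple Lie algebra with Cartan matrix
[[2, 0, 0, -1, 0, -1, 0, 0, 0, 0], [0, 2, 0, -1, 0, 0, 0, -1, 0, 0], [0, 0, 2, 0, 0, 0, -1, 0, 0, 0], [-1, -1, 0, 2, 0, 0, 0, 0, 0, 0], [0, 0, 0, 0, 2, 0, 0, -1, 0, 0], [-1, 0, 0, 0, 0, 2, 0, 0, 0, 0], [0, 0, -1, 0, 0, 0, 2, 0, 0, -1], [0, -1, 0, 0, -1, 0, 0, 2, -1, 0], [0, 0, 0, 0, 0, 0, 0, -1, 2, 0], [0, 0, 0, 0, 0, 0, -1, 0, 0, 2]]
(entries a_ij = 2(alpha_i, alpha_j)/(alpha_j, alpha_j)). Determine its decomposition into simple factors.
A_3 + D_7

The diagram associated to this matrix has two connected components: the simple roots {alpha_3, alpha_7, alpha_10} form a chain of 3 nodes with single edges (A_3), and {alpha_1, alpha_2, alpha_4, alpha_5, alpha_6, alpha_8, alpha_9} form a chain of 5 nodes with a fork of two nodes at one end (D_7). A semisimple Lie algebra decomposes uniquely as the direct sum of simple ideals, one per connected component of its Dynkin diagram, so g ≅ A_3 ⊕ D_7 (dimension 15 + 91 = 106).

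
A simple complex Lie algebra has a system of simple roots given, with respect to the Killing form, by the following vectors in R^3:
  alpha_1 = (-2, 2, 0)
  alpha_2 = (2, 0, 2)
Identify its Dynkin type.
Compute the Cartan integers a_ij = 2(alpha_i, alpha_j)/(alpha_j, alpha_j); the resulting 2x2 Cartan matrix is
[[2, -1], [-1, 2]].
All simple roots have the same length, so the diagram is simply laced. The associated Dynkin diagram is a chain of 2 nodes with single edges (A_2), so the type is A_2 (the algebra sl(3)).

type A_2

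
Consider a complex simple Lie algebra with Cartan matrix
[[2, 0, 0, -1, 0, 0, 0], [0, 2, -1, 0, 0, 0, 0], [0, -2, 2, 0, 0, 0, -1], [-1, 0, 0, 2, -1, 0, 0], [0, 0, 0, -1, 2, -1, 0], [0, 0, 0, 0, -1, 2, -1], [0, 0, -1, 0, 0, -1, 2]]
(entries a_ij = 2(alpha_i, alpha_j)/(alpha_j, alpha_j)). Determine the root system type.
The matrix has rank 7 with 2's on the diagonal. Reading the off-diagonal entries as Dynkin edges (a single edge where a_ij = a_ji = -1; a double or triple edge where a_ij * a_ji = 2 or 3), the diagram is a chain of 7 nodes with a double edge at one end; the terminal node there is the unique short simple root (B_7). One simple-root ordering that puts it in standard form is (alpha_1, alpha_4, alpha_5, alpha_6, alpha_7, alpha_3, alpha_2). So the algebra is type B_7, i.e. so(15).

B_7 (so(15))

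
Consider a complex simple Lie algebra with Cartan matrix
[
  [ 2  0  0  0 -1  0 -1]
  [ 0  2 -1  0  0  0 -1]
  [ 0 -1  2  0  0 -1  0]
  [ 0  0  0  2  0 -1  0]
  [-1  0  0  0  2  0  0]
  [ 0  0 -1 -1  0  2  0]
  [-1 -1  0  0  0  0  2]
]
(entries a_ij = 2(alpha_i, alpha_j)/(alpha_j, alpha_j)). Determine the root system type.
A_7 (sl(8))

The matrix has rank 7 with 2's on the diagonal. Reading the off-diagonal entries as Dynkin edges (a single edge where a_ij = a_ji = -1; a double or triple edge where a_ij * a_ji = 2 or 3), the diagram is a chain of 7 nodes with single edges (A_7). One simple-root ordering that puts it in standard form is (alpha_5, alpha_1, alpha_7, alpha_2, alpha_3, alpha_6, alpha_4). So the algebra is type A_7, i.e. sl(8).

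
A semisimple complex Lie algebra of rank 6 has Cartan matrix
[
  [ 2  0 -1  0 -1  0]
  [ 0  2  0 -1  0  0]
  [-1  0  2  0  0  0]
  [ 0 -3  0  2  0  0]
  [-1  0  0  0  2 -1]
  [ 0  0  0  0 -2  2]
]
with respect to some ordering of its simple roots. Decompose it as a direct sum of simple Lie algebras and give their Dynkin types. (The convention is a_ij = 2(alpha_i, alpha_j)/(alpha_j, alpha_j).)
C_4 ⊕ G_2

The diagram associated to this matrix has two connected components: the simple roots {alpha_1, alpha_3, alpha_5, alpha_6} form a chain of 4 nodes with a double edge at one end; the terminal node there is the unique long simple root (C_4), and {alpha_2, alpha_4} form two nodes joined by a triple edge (G_2). A semisimple Lie algebra decomposes uniquely as the direct sum of simple ideals, one per connected component of its Dynkin diagram, so g ≅ C_4 ⊕ G_2 (dimension 36 + 14 = 50).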